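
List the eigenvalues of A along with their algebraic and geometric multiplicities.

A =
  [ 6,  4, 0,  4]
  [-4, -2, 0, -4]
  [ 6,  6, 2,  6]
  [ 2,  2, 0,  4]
λ = 2: alg = 3, geom = 3; λ = 4: alg = 1, geom = 1

Step 1 — factor the characteristic polynomial to read off the algebraic multiplicities:
  χ_A(x) = (x - 4)*(x - 2)^3

Step 2 — compute geometric multiplicities via the rank-nullity identity g(λ) = n − rank(A − λI):
  rank(A − (2)·I) = 1, so dim ker(A − (2)·I) = n − 1 = 3
  rank(A − (4)·I) = 3, so dim ker(A − (4)·I) = n − 3 = 1

Summary:
  λ = 2: algebraic multiplicity = 3, geometric multiplicity = 3
  λ = 4: algebraic multiplicity = 1, geometric multiplicity = 1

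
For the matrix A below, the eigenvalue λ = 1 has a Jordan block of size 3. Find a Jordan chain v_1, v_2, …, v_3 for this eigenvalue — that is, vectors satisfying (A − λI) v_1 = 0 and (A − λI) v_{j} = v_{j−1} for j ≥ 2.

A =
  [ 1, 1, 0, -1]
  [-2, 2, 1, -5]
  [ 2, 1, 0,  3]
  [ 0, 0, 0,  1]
A Jordan chain for λ = 1 of length 3:
v_1 = (-2, 0, -4, 0)ᵀ
v_2 = (0, -2, 2, 0)ᵀ
v_3 = (1, 0, 0, 0)ᵀ

Let N = A − (1)·I. We want v_3 with N^3 v_3 = 0 but N^2 v_3 ≠ 0; then v_{j-1} := N · v_j for j = 3, …, 2.

Pick v_3 = (1, 0, 0, 0)ᵀ.
Then v_2 = N · v_3 = (0, -2, 2, 0)ᵀ.
Then v_1 = N · v_2 = (-2, 0, -4, 0)ᵀ.

Sanity check: (A − (1)·I) v_1 = (0, 0, 0, 0)ᵀ = 0. ✓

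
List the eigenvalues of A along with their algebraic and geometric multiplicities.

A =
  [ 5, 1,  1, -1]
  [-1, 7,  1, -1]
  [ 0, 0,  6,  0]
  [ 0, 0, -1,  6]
λ = 6: alg = 4, geom = 2

Step 1 — factor the characteristic polynomial to read off the algebraic multiplicities:
  χ_A(x) = (x - 6)^4

Step 2 — compute geometric multiplicities via the rank-nullity identity g(λ) = n − rank(A − λI):
  rank(A − (6)·I) = 2, so dim ker(A − (6)·I) = n − 2 = 2

Summary:
  λ = 6: algebraic multiplicity = 4, geometric multiplicity = 2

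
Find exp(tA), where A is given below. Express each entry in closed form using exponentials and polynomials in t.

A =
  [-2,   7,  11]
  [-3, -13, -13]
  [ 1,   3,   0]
e^{tA} =
  [-t^2*exp(-5*t)/2 + 3*t*exp(-5*t) + exp(-5*t), -t^2*exp(-5*t) + 7*t*exp(-5*t), -3*t^2*exp(-5*t)/2 + 11*t*exp(-5*t)]
  [t^2*exp(-5*t) - 3*t*exp(-5*t), 2*t^2*exp(-5*t) - 8*t*exp(-5*t) + exp(-5*t), 3*t^2*exp(-5*t) - 13*t*exp(-5*t)]
  [-t^2*exp(-5*t)/2 + t*exp(-5*t), -t^2*exp(-5*t) + 3*t*exp(-5*t), -3*t^2*exp(-5*t)/2 + 5*t*exp(-5*t) + exp(-5*t)]

Strategy: write A = P · J · P⁻¹ where J is a Jordan canonical form, so e^{tA} = P · e^{tJ} · P⁻¹, and e^{tJ} can be computed block-by-block.

A has Jordan form
J =
  [-5,  1,  0]
  [ 0, -5,  1]
  [ 0,  0, -5]
(up to reordering of blocks).

Per-block formulas:
  For a 3×3 Jordan block J_3(-5): exp(t · J_3(-5)) = e^(-5t)·(I + t·N + (t^2/2)·N^2), where N is the 3×3 nilpotent shift.

After assembling e^{tJ} and conjugating by P, we get:

e^{tA} =
  [-t^2*exp(-5*t)/2 + 3*t*exp(-5*t) + exp(-5*t), -t^2*exp(-5*t) + 7*t*exp(-5*t), -3*t^2*exp(-5*t)/2 + 11*t*exp(-5*t)]
  [t^2*exp(-5*t) - 3*t*exp(-5*t), 2*t^2*exp(-5*t) - 8*t*exp(-5*t) + exp(-5*t), 3*t^2*exp(-5*t) - 13*t*exp(-5*t)]
  [-t^2*exp(-5*t)/2 + t*exp(-5*t), -t^2*exp(-5*t) + 3*t*exp(-5*t), -3*t^2*exp(-5*t)/2 + 5*t*exp(-5*t) + exp(-5*t)]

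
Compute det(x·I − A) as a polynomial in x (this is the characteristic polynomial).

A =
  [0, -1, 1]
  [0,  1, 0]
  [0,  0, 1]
x^3 - 2*x^2 + x

Expanding det(x·I − A) (e.g. by cofactor expansion or by noting that A is similar to its Jordan form J, which has the same characteristic polynomial as A) gives
  χ_A(x) = x^3 - 2*x^2 + x
which factors as x*(x - 1)^2. The eigenvalues (with algebraic multiplicities) are λ = 0 with multiplicity 1, λ = 1 with multiplicity 2.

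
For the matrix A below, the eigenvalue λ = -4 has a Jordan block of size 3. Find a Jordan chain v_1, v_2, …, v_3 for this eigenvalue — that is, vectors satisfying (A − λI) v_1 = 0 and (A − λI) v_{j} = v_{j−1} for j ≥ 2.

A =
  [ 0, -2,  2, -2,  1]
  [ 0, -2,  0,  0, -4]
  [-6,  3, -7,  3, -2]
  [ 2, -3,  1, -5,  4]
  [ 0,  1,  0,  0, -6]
A Jordan chain for λ = -4 of length 3:
v_1 = (1, 0, -2, 0, 0)ᵀ
v_2 = (-2, 2, 3, -3, 1)ᵀ
v_3 = (0, 1, 0, 0, 0)ᵀ

Let N = A − (-4)·I. We want v_3 with N^3 v_3 = 0 but N^2 v_3 ≠ 0; then v_{j-1} := N · v_j for j = 3, …, 2.

Pick v_3 = (0, 1, 0, 0, 0)ᵀ.
Then v_2 = N · v_3 = (-2, 2, 3, -3, 1)ᵀ.
Then v_1 = N · v_2 = (1, 0, -2, 0, 0)ᵀ.

Sanity check: (A − (-4)·I) v_1 = (0, 0, 0, 0, 0)ᵀ = 0. ✓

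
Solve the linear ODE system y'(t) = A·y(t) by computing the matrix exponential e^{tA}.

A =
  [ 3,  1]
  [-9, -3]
e^{tA} =
  [3*t + 1, t]
  [-9*t, 1 - 3*t]

Strategy: write A = P · J · P⁻¹ where J is a Jordan canonical form, so e^{tA} = P · e^{tJ} · P⁻¹, and e^{tJ} can be computed block-by-block.

A has Jordan form
J =
  [0, 1]
  [0, 0]
(up to reordering of blocks).

Per-block formulas:
  For a 2×2 Jordan block J_2(0): exp(t · J_2(0)) = e^(0t)·(I + t·N), where N is the 2×2 nilpotent shift.

After assembling e^{tJ} and conjugating by P, we get:

e^{tA} =
  [3*t + 1, t]
  [-9*t, 1 - 3*t]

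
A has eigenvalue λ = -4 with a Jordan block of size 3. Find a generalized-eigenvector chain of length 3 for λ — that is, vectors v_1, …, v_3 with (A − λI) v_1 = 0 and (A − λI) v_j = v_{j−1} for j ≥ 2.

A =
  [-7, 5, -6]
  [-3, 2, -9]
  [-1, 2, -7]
A Jordan chain for λ = -4 of length 3:
v_1 = (3, 3, 1)ᵀ
v_2 = (5, 6, 2)ᵀ
v_3 = (0, 1, 0)ᵀ

Let N = A − (-4)·I. We want v_3 with N^3 v_3 = 0 but N^2 v_3 ≠ 0; then v_{j-1} := N · v_j for j = 3, …, 2.

Pick v_3 = (0, 1, 0)ᵀ.
Then v_2 = N · v_3 = (5, 6, 2)ᵀ.
Then v_1 = N · v_2 = (3, 3, 1)ᵀ.

Sanity check: (A − (-4)·I) v_1 = (0, 0, 0)ᵀ = 0. ✓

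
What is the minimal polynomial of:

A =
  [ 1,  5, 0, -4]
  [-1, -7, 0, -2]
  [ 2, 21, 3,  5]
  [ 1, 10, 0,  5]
x^4 - 2*x^3 - 11*x^2 + 12*x + 36

The characteristic polynomial is χ_A(x) = (x - 3)^2*(x + 2)^2, so the eigenvalues are known. The minimal polynomial is
  m_A(x) = Π_λ (x − λ)^{k_λ}
where k_λ is the size of the *largest* Jordan block for λ (equivalently, the smallest k with (A − λI)^k v = 0 for every generalised eigenvector v of λ).

  λ = -2: largest Jordan block has size 2, contributing (x + 2)^2
  λ = 3: largest Jordan block has size 2, contributing (x − 3)^2

So m_A(x) = (x - 3)^2*(x + 2)^2 = x^4 - 2*x^3 - 11*x^2 + 12*x + 36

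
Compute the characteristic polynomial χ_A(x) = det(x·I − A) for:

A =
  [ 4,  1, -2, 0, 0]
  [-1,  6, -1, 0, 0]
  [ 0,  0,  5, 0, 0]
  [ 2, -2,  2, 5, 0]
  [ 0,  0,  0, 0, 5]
x^5 - 25*x^4 + 250*x^3 - 1250*x^2 + 3125*x - 3125

Expanding det(x·I − A) (e.g. by cofactor expansion or by noting that A is similar to its Jordan form J, which has the same characteristic polynomial as A) gives
  χ_A(x) = x^5 - 25*x^4 + 250*x^3 - 1250*x^2 + 3125*x - 3125
which factors as (x - 5)^5. The eigenvalues (with algebraic multiplicities) are λ = 5 with multiplicity 5.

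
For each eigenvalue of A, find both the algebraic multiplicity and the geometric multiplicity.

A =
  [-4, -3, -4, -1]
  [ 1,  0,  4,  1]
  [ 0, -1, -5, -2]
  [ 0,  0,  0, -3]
λ = -3: alg = 4, geom = 2

Step 1 — factor the characteristic polynomial to read off the algebraic multiplicities:
  χ_A(x) = (x + 3)^4

Step 2 — compute geometric multiplicities via the rank-nullity identity g(λ) = n − rank(A − λI):
  rank(A − (-3)·I) = 2, so dim ker(A − (-3)·I) = n − 2 = 2

Summary:
  λ = -3: algebraic multiplicity = 4, geometric multiplicity = 2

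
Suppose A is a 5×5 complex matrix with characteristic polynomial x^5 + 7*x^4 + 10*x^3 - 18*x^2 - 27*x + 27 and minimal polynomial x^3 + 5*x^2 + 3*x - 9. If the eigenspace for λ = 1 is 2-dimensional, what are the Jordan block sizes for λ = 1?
Block sizes for λ = 1: [1, 1]

Step 1 — from the characteristic polynomial, algebraic multiplicity of λ = 1 is 2. From dim ker(A − (1)·I) = 2, there are exactly 2 Jordan blocks for λ = 1.
Step 2 — from the minimal polynomial, the factor (x − 1) tells us the largest block for λ = 1 has size 1.
Step 3 — with total size 2, 2 blocks, and largest block 1, the block sizes (in nonincreasing order) are [1, 1].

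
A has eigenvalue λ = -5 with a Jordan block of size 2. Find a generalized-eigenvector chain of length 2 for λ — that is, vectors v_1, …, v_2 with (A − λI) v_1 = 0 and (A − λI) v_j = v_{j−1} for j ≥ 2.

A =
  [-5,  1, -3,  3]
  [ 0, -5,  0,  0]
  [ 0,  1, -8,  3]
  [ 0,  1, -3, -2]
A Jordan chain for λ = -5 of length 2:
v_1 = (1, 0, 1, 1)ᵀ
v_2 = (0, 1, 0, 0)ᵀ

Let N = A − (-5)·I. We want v_2 with N^2 v_2 = 0 but N^1 v_2 ≠ 0; then v_{j-1} := N · v_j for j = 2, …, 2.

Pick v_2 = (0, 1, 0, 0)ᵀ.
Then v_1 = N · v_2 = (1, 0, 1, 1)ᵀ.

Sanity check: (A − (-5)·I) v_1 = (0, 0, 0, 0)ᵀ = 0. ✓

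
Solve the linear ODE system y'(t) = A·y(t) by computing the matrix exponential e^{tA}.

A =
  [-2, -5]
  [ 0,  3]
e^{tA} =
  [exp(-2*t), -exp(3*t) + exp(-2*t)]
  [0, exp(3*t)]

Strategy: write A = P · J · P⁻¹ where J is a Jordan canonical form, so e^{tA} = P · e^{tJ} · P⁻¹, and e^{tJ} can be computed block-by-block.

A has Jordan form
J =
  [-2, 0]
  [ 0, 3]
(up to reordering of blocks).

Per-block formulas:
  For a 1×1 block at λ = 3: exp(t · [3]) = [e^(3t)].
  For a 1×1 block at λ = -2: exp(t · [-2]) = [e^(-2t)].

After assembling e^{tJ} and conjugating by P, we get:

e^{tA} =
  [exp(-2*t), -exp(3*t) + exp(-2*t)]
  [0, exp(3*t)]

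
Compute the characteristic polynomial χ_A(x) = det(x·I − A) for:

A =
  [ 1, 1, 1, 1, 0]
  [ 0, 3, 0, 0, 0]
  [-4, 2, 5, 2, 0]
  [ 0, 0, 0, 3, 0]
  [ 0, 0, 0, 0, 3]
x^5 - 15*x^4 + 90*x^3 - 270*x^2 + 405*x - 243

Expanding det(x·I − A) (e.g. by cofactor expansion or by noting that A is similar to its Jordan form J, which has the same characteristic polynomial as A) gives
  χ_A(x) = x^5 - 15*x^4 + 90*x^3 - 270*x^2 + 405*x - 243
which factors as (x - 3)^5. The eigenvalues (with algebraic multiplicities) are λ = 3 with multiplicity 5.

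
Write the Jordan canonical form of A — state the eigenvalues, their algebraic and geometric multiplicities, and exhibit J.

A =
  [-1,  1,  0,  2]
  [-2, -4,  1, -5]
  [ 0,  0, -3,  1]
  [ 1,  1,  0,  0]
J_3(-2) ⊕ J_1(-2)

The characteristic polynomial is
  det(x·I − A) = x^4 + 8*x^3 + 24*x^2 + 32*x + 16 = (x + 2)^4

Eigenvalues and multiplicities (the geometric multiplicity of λ is n − rank(A − λI), which equals the number of Jordan blocks for λ):
  λ = -2: algebraic multiplicity = 4, geometric multiplicity = 2

Determining the block sizes for each eigenvalue:
  λ = -2: with am = 4 and gm = 2, the partition is not yet determined (e.g. several partitions of 4 into 2 parts exist). Let N = A − (-2)·I. Computing rank(N^1) = 2, rank(N^2) = 1, rank(N^3) = 0; the number of blocks of size ≥ j is rank(N^{j−1}) − rank(N^j), giving [2, 1, 1]. So we have 1 block(s) of size 3, 1 block(s) of size 1 → block sizes [3, 1]

Assembling the blocks gives a Jordan form
J =
  [-2,  1,  0,  0]
  [ 0, -2,  1,  0]
  [ 0,  0, -2,  0]
  [ 0,  0,  0, -2]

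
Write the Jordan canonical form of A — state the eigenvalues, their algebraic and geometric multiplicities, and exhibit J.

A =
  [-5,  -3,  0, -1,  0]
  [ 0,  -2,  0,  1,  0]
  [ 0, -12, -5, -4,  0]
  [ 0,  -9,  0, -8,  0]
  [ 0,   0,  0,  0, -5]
J_2(-5) ⊕ J_1(-5) ⊕ J_1(-5) ⊕ J_1(-5)

The characteristic polynomial is
  det(x·I − A) = x^5 + 25*x^4 + 250*x^3 + 1250*x^2 + 3125*x + 3125 = (x + 5)^5

Eigenvalues and multiplicities (the geometric multiplicity of λ is n − rank(A − λI), which equals the number of Jordan blocks for λ):
  λ = -5: algebraic multiplicity = 5, geometric multiplicity = 4

Determining the block sizes for each eigenvalue:
  λ = -5: 4 blocks summing to 5 forces exactly one block of size 2 and the rest size 1 → block sizes [2, 1, 1, 1]

Assembling the blocks gives a Jordan form
J =
  [-5,  1,  0,  0,  0]
  [ 0, -5,  0,  0,  0]
  [ 0,  0, -5,  0,  0]
  [ 0,  0,  0, -5,  0]
  [ 0,  0,  0,  0, -5]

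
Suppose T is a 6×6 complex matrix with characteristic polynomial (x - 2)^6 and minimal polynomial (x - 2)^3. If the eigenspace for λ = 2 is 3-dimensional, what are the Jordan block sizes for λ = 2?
Block sizes for λ = 2: [3, 2, 1]

Step 1 — from the characteristic polynomial, algebraic multiplicity of λ = 2 is 6. From dim ker(T − (2)·I) = 3, there are exactly 3 Jordan blocks for λ = 2.
Step 2 — from the minimal polynomial, the factor (x − 2)^3 tells us the largest block for λ = 2 has size 3.
Step 3 — with total size 6, 3 blocks, and largest block 3, the block sizes (in nonincreasing order) are [3, 2, 1].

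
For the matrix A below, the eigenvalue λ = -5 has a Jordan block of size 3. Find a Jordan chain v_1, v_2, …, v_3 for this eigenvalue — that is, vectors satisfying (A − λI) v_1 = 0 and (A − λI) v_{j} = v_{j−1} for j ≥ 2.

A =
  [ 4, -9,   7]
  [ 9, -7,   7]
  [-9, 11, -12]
A Jordan chain for λ = -5 of length 3:
v_1 = (-63, 0, 81)ᵀ
v_2 = (9, 9, -9)ᵀ
v_3 = (1, 0, 0)ᵀ

Let N = A − (-5)·I. We want v_3 with N^3 v_3 = 0 but N^2 v_3 ≠ 0; then v_{j-1} := N · v_j for j = 3, …, 2.

Pick v_3 = (1, 0, 0)ᵀ.
Then v_2 = N · v_3 = (9, 9, -9)ᵀ.
Then v_1 = N · v_2 = (-63, 0, 81)ᵀ.

Sanity check: (A − (-5)·I) v_1 = (0, 0, 0)ᵀ = 0. ✓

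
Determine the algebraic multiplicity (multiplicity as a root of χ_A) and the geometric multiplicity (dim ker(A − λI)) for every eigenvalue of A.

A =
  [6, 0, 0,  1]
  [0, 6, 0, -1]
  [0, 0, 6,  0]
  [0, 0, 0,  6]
λ = 6: alg = 4, geom = 3

Step 1 — factor the characteristic polynomial to read off the algebraic multiplicities:
  χ_A(x) = (x - 6)^4

Step 2 — compute geometric multiplicities via the rank-nullity identity g(λ) = n − rank(A − λI):
  rank(A − (6)·I) = 1, so dim ker(A − (6)·I) = n − 1 = 3

Summary:
  λ = 6: algebraic multiplicity = 4, geometric multiplicity = 3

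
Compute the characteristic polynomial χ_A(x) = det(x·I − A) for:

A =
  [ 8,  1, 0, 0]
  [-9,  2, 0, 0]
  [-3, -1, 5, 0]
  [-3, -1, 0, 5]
x^4 - 20*x^3 + 150*x^2 - 500*x + 625

Expanding det(x·I − A) (e.g. by cofactor expansion or by noting that A is similar to its Jordan form J, which has the same characteristic polynomial as A) gives
  χ_A(x) = x^4 - 20*x^3 + 150*x^2 - 500*x + 625
which factors as (x - 5)^4. The eigenvalues (with algebraic multiplicities) are λ = 5 with multiplicity 4.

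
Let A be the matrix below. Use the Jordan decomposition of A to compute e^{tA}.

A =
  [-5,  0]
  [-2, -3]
e^{tA} =
  [exp(-5*t), 0]
  [-exp(-3*t) + exp(-5*t), exp(-3*t)]

Strategy: write A = P · J · P⁻¹ where J is a Jordan canonical form, so e^{tA} = P · e^{tJ} · P⁻¹, and e^{tJ} can be computed block-by-block.

A has Jordan form
J =
  [-5,  0]
  [ 0, -3]
(up to reordering of blocks).

Per-block formulas:
  For a 1×1 block at λ = -5: exp(t · [-5]) = [e^(-5t)].
  For a 1×1 block at λ = -3: exp(t · [-3]) = [e^(-3t)].

After assembling e^{tJ} and conjugating by P, we get:

e^{tA} =
  [exp(-5*t), 0]
  [-exp(-3*t) + exp(-5*t), exp(-3*t)]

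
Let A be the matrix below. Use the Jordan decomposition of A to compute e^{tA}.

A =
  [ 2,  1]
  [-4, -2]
e^{tA} =
  [2*t + 1, t]
  [-4*t, 1 - 2*t]

Strategy: write A = P · J · P⁻¹ where J is a Jordan canonical form, so e^{tA} = P · e^{tJ} · P⁻¹, and e^{tJ} can be computed block-by-block.

A has Jordan form
J =
  [0, 1]
  [0, 0]
(up to reordering of blocks).

Per-block formulas:
  For a 2×2 Jordan block J_2(0): exp(t · J_2(0)) = e^(0t)·(I + t·N), where N is the 2×2 nilpotent shift.

After assembling e^{tJ} and conjugating by P, we get:

e^{tA} =
  [2*t + 1, t]
  [-4*t, 1 - 2*t]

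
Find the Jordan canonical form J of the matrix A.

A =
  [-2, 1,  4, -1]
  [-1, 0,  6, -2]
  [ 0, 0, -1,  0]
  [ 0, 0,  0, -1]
J_3(-1) ⊕ J_1(-1)

The characteristic polynomial is
  det(x·I − A) = x^4 + 4*x^3 + 6*x^2 + 4*x + 1 = (x + 1)^4

Eigenvalues and multiplicities (the geometric multiplicity of λ is n − rank(A − λI), which equals the number of Jordan blocks for λ):
  λ = -1: algebraic multiplicity = 4, geometric multiplicity = 2

Determining the block sizes for each eigenvalue:
  λ = -1: with am = 4 and gm = 2, the partition is not yet determined (e.g. several partitions of 4 into 2 parts exist). Let N = A − (-1)·I. Computing rank(N^1) = 2, rank(N^2) = 1, rank(N^3) = 0; the number of blocks of size ≥ j is rank(N^{j−1}) − rank(N^j), giving [2, 1, 1]. So we have 1 block(s) of size 3, 1 block(s) of size 1 → block sizes [3, 1]

Assembling the blocks gives a Jordan form
J =
  [-1,  1,  0,  0]
  [ 0, -1,  1,  0]
  [ 0,  0, -1,  0]
  [ 0,  0,  0, -1]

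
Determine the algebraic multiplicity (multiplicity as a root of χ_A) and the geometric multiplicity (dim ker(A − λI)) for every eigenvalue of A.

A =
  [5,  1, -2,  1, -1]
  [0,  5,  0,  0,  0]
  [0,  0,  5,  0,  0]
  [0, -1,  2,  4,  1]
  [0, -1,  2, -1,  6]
λ = 5: alg = 5, geom = 4

Step 1 — factor the characteristic polynomial to read off the algebraic multiplicities:
  χ_A(x) = (x - 5)^5

Step 2 — compute geometric multiplicities via the rank-nullity identity g(λ) = n − rank(A − λI):
  rank(A − (5)·I) = 1, so dim ker(A − (5)·I) = n − 1 = 4

Summary:
  λ = 5: algebraic multiplicity = 5, geometric multiplicity = 4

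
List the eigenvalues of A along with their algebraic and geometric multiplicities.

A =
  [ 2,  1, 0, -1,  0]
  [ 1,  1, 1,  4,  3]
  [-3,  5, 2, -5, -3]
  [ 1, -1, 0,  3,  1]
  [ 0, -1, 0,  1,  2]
λ = 2: alg = 5, geom = 2

Step 1 — factor the characteristic polynomial to read off the algebraic multiplicities:
  χ_A(x) = (x - 2)^5

Step 2 — compute geometric multiplicities via the rank-nullity identity g(λ) = n − rank(A − λI):
  rank(A − (2)·I) = 3, so dim ker(A − (2)·I) = n − 3 = 2

Summary:
  λ = 2: algebraic multiplicity = 5, geometric multiplicity = 2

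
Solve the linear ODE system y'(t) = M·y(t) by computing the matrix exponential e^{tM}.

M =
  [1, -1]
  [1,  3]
e^{tM} =
  [-t*exp(2*t) + exp(2*t), -t*exp(2*t)]
  [t*exp(2*t), t*exp(2*t) + exp(2*t)]

Strategy: write M = P · J · P⁻¹ where J is a Jordan canonical form, so e^{tM} = P · e^{tJ} · P⁻¹, and e^{tJ} can be computed block-by-block.

M has Jordan form
J =
  [2, 1]
  [0, 2]
(up to reordering of blocks).

Per-block formulas:
  For a 2×2 Jordan block J_2(2): exp(t · J_2(2)) = e^(2t)·(I + t·N), where N is the 2×2 nilpotent shift.

After assembling e^{tJ} and conjugating by P, we get:

e^{tM} =
  [-t*exp(2*t) + exp(2*t), -t*exp(2*t)]
  [t*exp(2*t), t*exp(2*t) + exp(2*t)]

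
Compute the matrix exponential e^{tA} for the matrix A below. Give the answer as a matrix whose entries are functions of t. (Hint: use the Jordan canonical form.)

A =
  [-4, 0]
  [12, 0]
e^{tA} =
  [exp(-4*t), 0]
  [3 - 3*exp(-4*t), 1]

Strategy: write A = P · J · P⁻¹ where J is a Jordan canonical form, so e^{tA} = P · e^{tJ} · P⁻¹, and e^{tJ} can be computed block-by-block.

A has Jordan form
J =
  [-4, 0]
  [ 0, 0]
(up to reordering of blocks).

Per-block formulas:
  For a 1×1 block at λ = -4: exp(t · [-4]) = [e^(-4t)].
  For a 1×1 block at λ = 0: exp(t · [0]) = [e^(0t)].

After assembling e^{tJ} and conjugating by P, we get:

e^{tA} =
  [exp(-4*t), 0]
  [3 - 3*exp(-4*t), 1]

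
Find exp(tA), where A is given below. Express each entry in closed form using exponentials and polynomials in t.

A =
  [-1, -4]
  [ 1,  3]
e^{tA} =
  [-2*t*exp(t) + exp(t), -4*t*exp(t)]
  [t*exp(t), 2*t*exp(t) + exp(t)]

Strategy: write A = P · J · P⁻¹ where J is a Jordan canonical form, so e^{tA} = P · e^{tJ} · P⁻¹, and e^{tJ} can be computed block-by-block.

A has Jordan form
J =
  [1, 1]
  [0, 1]
(up to reordering of blocks).

Per-block formulas:
  For a 2×2 Jordan block J_2(1): exp(t · J_2(1)) = e^(1t)·(I + t·N), where N is the 2×2 nilpotent shift.

After assembling e^{tJ} and conjugating by P, we get:

e^{tA} =
  [-2*t*exp(t) + exp(t), -4*t*exp(t)]
  [t*exp(t), 2*t*exp(t) + exp(t)]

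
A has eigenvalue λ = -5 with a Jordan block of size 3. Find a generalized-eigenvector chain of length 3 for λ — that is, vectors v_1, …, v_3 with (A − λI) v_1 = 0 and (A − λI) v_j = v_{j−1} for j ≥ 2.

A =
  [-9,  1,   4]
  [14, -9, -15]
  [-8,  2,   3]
A Jordan chain for λ = -5 of length 3:
v_1 = (-2, 8, -4)ᵀ
v_2 = (-4, 14, -8)ᵀ
v_3 = (1, 0, 0)ᵀ

Let N = A − (-5)·I. We want v_3 with N^3 v_3 = 0 but N^2 v_3 ≠ 0; then v_{j-1} := N · v_j for j = 3, …, 2.

Pick v_3 = (1, 0, 0)ᵀ.
Then v_2 = N · v_3 = (-4, 14, -8)ᵀ.
Then v_1 = N · v_2 = (-2, 8, -4)ᵀ.

Sanity check: (A − (-5)·I) v_1 = (0, 0, 0)ᵀ = 0. ✓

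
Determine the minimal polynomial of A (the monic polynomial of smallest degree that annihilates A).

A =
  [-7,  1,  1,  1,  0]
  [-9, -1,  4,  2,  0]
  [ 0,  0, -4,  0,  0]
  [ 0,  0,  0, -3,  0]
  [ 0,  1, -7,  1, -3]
x^4 + 15*x^3 + 84*x^2 + 208*x + 192

The characteristic polynomial is χ_A(x) = (x + 3)^2*(x + 4)^3, so the eigenvalues are known. The minimal polynomial is
  m_A(x) = Π_λ (x − λ)^{k_λ}
where k_λ is the size of the *largest* Jordan block for λ (equivalently, the smallest k with (A − λI)^k v = 0 for every generalised eigenvector v of λ).

  λ = -4: largest Jordan block has size 3, contributing (x + 4)^3
  λ = -3: largest Jordan block has size 1, contributing (x + 3)

So m_A(x) = (x + 3)*(x + 4)^3 = x^4 + 15*x^3 + 84*x^2 + 208*x + 192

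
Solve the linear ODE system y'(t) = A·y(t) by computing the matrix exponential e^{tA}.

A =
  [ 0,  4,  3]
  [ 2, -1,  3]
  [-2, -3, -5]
e^{tA} =
  [3*t^2*exp(-2*t) + 2*t*exp(-2*t) + exp(-2*t), 3*t^2*exp(-2*t)/2 + 4*t*exp(-2*t), 9*t^2*exp(-2*t)/2 + 3*t*exp(-2*t)]
  [2*t*exp(-2*t), t*exp(-2*t) + exp(-2*t), 3*t*exp(-2*t)]
  [-2*t^2*exp(-2*t) - 2*t*exp(-2*t), -t^2*exp(-2*t) - 3*t*exp(-2*t), -3*t^2*exp(-2*t) - 3*t*exp(-2*t) + exp(-2*t)]

Strategy: write A = P · J · P⁻¹ where J is a Jordan canonical form, so e^{tA} = P · e^{tJ} · P⁻¹, and e^{tJ} can be computed block-by-block.

A has Jordan form
J =
  [-2,  1,  0]
  [ 0, -2,  1]
  [ 0,  0, -2]
(up to reordering of blocks).

Per-block formulas:
  For a 3×3 Jordan block J_3(-2): exp(t · J_3(-2)) = e^(-2t)·(I + t·N + (t^2/2)·N^2), where N is the 3×3 nilpotent shift.

After assembling e^{tJ} and conjugating by P, we get:

e^{tA} =
  [3*t^2*exp(-2*t) + 2*t*exp(-2*t) + exp(-2*t), 3*t^2*exp(-2*t)/2 + 4*t*exp(-2*t), 9*t^2*exp(-2*t)/2 + 3*t*exp(-2*t)]
  [2*t*exp(-2*t), t*exp(-2*t) + exp(-2*t), 3*t*exp(-2*t)]
  [-2*t^2*exp(-2*t) - 2*t*exp(-2*t), -t^2*exp(-2*t) - 3*t*exp(-2*t), -3*t^2*exp(-2*t) - 3*t*exp(-2*t) + exp(-2*t)]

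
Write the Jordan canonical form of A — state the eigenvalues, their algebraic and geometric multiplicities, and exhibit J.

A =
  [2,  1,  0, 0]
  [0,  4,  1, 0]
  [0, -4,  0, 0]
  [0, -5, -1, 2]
J_3(2) ⊕ J_1(2)

The characteristic polynomial is
  det(x·I − A) = x^4 - 8*x^3 + 24*x^2 - 32*x + 16 = (x - 2)^4

Eigenvalues and multiplicities (the geometric multiplicity of λ is n − rank(A − λI), which equals the number of Jordan blocks for λ):
  λ = 2: algebraic multiplicity = 4, geometric multiplicity = 2

Determining the block sizes for each eigenvalue:
  λ = 2: with am = 4 and gm = 2, the partition is not yet determined (e.g. several partitions of 4 into 2 parts exist). Let N = A − (2)·I. Computing rank(N^1) = 2, rank(N^2) = 1, rank(N^3) = 0; the number of blocks of size ≥ j is rank(N^{j−1}) − rank(N^j), giving [2, 1, 1]. So we have 1 block(s) of size 3, 1 block(s) of size 1 → block sizes [3, 1]

Assembling the blocks gives a Jordan form
J =
  [2, 1, 0, 0]
  [0, 2, 1, 0]
  [0, 0, 2, 0]
  [0, 0, 0, 2]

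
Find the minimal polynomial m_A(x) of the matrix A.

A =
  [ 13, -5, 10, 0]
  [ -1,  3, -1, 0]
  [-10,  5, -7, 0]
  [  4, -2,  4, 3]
x^3 - 9*x^2 + 27*x - 27

The characteristic polynomial is χ_A(x) = (x - 3)^4, so the eigenvalues are known. The minimal polynomial is
  m_A(x) = Π_λ (x − λ)^{k_λ}
where k_λ is the size of the *largest* Jordan block for λ (equivalently, the smallest k with (A − λI)^k v = 0 for every generalised eigenvector v of λ).

  λ = 3: largest Jordan block has size 3, contributing (x − 3)^3

So m_A(x) = (x - 3)^3 = x^3 - 9*x^2 + 27*x - 27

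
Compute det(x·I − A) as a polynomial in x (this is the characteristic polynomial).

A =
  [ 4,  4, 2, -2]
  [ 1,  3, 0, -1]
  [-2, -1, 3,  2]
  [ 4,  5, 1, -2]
x^4 - 8*x^3 + 24*x^2 - 32*x + 16

Expanding det(x·I − A) (e.g. by cofactor expansion or by noting that A is similar to its Jordan form J, which has the same characteristic polynomial as A) gives
  χ_A(x) = x^4 - 8*x^3 + 24*x^2 - 32*x + 16
which factors as (x - 2)^4. The eigenvalues (with algebraic multiplicities) are λ = 2 with multiplicity 4.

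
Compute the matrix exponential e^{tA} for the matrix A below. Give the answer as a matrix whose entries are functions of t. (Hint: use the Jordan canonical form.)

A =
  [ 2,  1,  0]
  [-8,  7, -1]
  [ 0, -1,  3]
e^{tA} =
  [-2*t^2*exp(4*t) - 2*t*exp(4*t) + exp(4*t), t^2*exp(4*t)/2 + t*exp(4*t), -t^2*exp(4*t)/2]
  [-4*t^2*exp(4*t) - 8*t*exp(4*t), t^2*exp(4*t) + 3*t*exp(4*t) + exp(4*t), -t^2*exp(4*t) - t*exp(4*t)]
  [4*t^2*exp(4*t), -t^2*exp(4*t) - t*exp(4*t), t^2*exp(4*t) - t*exp(4*t) + exp(4*t)]

Strategy: write A = P · J · P⁻¹ where J is a Jordan canonical form, so e^{tA} = P · e^{tJ} · P⁻¹, and e^{tJ} can be computed block-by-block.

A has Jordan form
J =
  [4, 1, 0]
  [0, 4, 1]
  [0, 0, 4]
(up to reordering of blocks).

Per-block formulas:
  For a 3×3 Jordan block J_3(4): exp(t · J_3(4)) = e^(4t)·(I + t·N + (t^2/2)·N^2), where N is the 3×3 nilpotent shift.

After assembling e^{tJ} and conjugating by P, we get:

e^{tA} =
  [-2*t^2*exp(4*t) - 2*t*exp(4*t) + exp(4*t), t^2*exp(4*t)/2 + t*exp(4*t), -t^2*exp(4*t)/2]
  [-4*t^2*exp(4*t) - 8*t*exp(4*t), t^2*exp(4*t) + 3*t*exp(4*t) + exp(4*t), -t^2*exp(4*t) - t*exp(4*t)]
  [4*t^2*exp(4*t), -t^2*exp(4*t) - t*exp(4*t), t^2*exp(4*t) - t*exp(4*t) + exp(4*t)]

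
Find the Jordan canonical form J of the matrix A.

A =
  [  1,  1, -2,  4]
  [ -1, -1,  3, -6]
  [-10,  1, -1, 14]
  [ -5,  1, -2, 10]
J_3(1) ⊕ J_1(6)

The characteristic polynomial is
  det(x·I − A) = x^4 - 9*x^3 + 21*x^2 - 19*x + 6 = (x - 6)*(x - 1)^3

Eigenvalues and multiplicities (the geometric multiplicity of λ is n − rank(A − λI), which equals the number of Jordan blocks for λ):
  λ = 1: algebraic multiplicity = 3, geometric multiplicity = 1
  λ = 6: algebraic multiplicity = 1, geometric multiplicity = 1

Determining the block sizes for each eigenvalue:
  λ = 1: one block (gm = 1), so the single block has size am = 3 → block sizes [3]
  λ = 6: one block (gm = 1), so the single block has size am = 1 → block sizes [1]

Assembling the blocks gives a Jordan form
J =
  [1, 1, 0, 0]
  [0, 1, 1, 0]
  [0, 0, 1, 0]
  [0, 0, 0, 6]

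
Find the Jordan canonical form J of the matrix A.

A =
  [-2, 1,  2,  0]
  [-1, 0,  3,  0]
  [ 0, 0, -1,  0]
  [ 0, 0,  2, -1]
J_3(-1) ⊕ J_1(-1)

The characteristic polynomial is
  det(x·I − A) = x^4 + 4*x^3 + 6*x^2 + 4*x + 1 = (x + 1)^4

Eigenvalues and multiplicities (the geometric multiplicity of λ is n − rank(A − λI), which equals the number of Jordan blocks for λ):
  λ = -1: algebraic multiplicity = 4, geometric multiplicity = 2

Determining the block sizes for each eigenvalue:
  λ = -1: with am = 4 and gm = 2, the partition is not yet determined (e.g. several partitions of 4 into 2 parts exist). Let N = A − (-1)·I. Computing rank(N^1) = 2, rank(N^2) = 1, rank(N^3) = 0; the number of blocks of size ≥ j is rank(N^{j−1}) − rank(N^j), giving [2, 1, 1]. So we have 1 block(s) of size 3, 1 block(s) of size 1 → block sizes [3, 1]

Assembling the blocks gives a Jordan form
J =
  [-1,  1,  0,  0]
  [ 0, -1,  1,  0]
  [ 0,  0, -1,  0]
  [ 0,  0,  0, -1]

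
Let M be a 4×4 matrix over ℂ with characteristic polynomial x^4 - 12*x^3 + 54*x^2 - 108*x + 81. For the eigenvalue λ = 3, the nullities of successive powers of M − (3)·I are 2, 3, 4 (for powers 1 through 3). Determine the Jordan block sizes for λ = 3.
Block sizes for λ = 3: [3, 1]

From the dimensions of kernels of powers, the number of Jordan blocks of size at least j is d_j − d_{j−1} where d_j = dim ker(N^j) (with d_0 = 0). Computing the differences gives [2, 1, 1].
The number of blocks of size exactly k is (#blocks of size ≥ k) − (#blocks of size ≥ k + 1), so the partition is: 1 block(s) of size 1, 1 block(s) of size 3.
In nonincreasing order the block sizes are [3, 1].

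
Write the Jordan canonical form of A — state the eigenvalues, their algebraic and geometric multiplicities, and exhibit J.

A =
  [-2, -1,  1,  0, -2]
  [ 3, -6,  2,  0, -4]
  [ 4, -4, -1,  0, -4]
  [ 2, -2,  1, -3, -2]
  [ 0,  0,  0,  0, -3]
J_3(-3) ⊕ J_1(-3) ⊕ J_1(-3)

The characteristic polynomial is
  det(x·I − A) = x^5 + 15*x^4 + 90*x^3 + 270*x^2 + 405*x + 243 = (x + 3)^5

Eigenvalues and multiplicities (the geometric multiplicity of λ is n − rank(A − λI), which equals the number of Jordan blocks for λ):
  λ = -3: algebraic multiplicity = 5, geometric multiplicity = 3

Determining the block sizes for each eigenvalue:
  λ = -3: with am = 5 and gm = 3, the partition is not yet determined (e.g. several partitions of 5 into 3 parts exist). Let N = A − (-3)·I. Computing rank(N^1) = 2, rank(N^2) = 1, rank(N^3) = 0; the number of blocks of size ≥ j is rank(N^{j−1}) − rank(N^j), giving [3, 1, 1]. So we have 1 block(s) of size 3, 2 block(s) of size 1 → block sizes [3, 1, 1]

Assembling the blocks gives a Jordan form
J =
  [-3,  1,  0,  0,  0]
  [ 0, -3,  1,  0,  0]
  [ 0,  0, -3,  0,  0]
  [ 0,  0,  0, -3,  0]
  [ 0,  0,  0,  0, -3]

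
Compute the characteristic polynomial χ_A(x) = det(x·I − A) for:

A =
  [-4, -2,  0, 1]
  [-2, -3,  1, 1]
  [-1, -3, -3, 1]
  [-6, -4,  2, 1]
x^4 + 9*x^3 + 30*x^2 + 44*x + 24

Expanding det(x·I − A) (e.g. by cofactor expansion or by noting that A is similar to its Jordan form J, which has the same characteristic polynomial as A) gives
  χ_A(x) = x^4 + 9*x^3 + 30*x^2 + 44*x + 24
which factors as (x + 2)^3*(x + 3). The eigenvalues (with algebraic multiplicities) are λ = -3 with multiplicity 1, λ = -2 with multiplicity 3.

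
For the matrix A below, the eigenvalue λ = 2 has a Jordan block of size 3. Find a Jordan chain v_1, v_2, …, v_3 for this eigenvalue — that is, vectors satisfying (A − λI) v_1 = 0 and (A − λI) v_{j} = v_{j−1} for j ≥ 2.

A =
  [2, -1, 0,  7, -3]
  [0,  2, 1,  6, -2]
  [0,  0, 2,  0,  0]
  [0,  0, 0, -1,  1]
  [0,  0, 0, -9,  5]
A Jordan chain for λ = 2 of length 3:
v_1 = (-1, 0, 0, 0, 0)ᵀ
v_2 = (0, 1, 0, 0, 0)ᵀ
v_3 = (0, 0, 1, 0, 0)ᵀ

Let N = A − (2)·I. We want v_3 with N^3 v_3 = 0 but N^2 v_3 ≠ 0; then v_{j-1} := N · v_j for j = 3, …, 2.

Pick v_3 = (0, 0, 1, 0, 0)ᵀ.
Then v_2 = N · v_3 = (0, 1, 0, 0, 0)ᵀ.
Then v_1 = N · v_2 = (-1, 0, 0, 0, 0)ᵀ.

Sanity check: (A − (2)·I) v_1 = (0, 0, 0, 0, 0)ᵀ = 0. ✓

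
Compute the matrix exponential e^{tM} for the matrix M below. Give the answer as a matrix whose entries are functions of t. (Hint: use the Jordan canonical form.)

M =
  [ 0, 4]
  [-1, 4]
e^{tM} =
  [-2*t*exp(2*t) + exp(2*t), 4*t*exp(2*t)]
  [-t*exp(2*t), 2*t*exp(2*t) + exp(2*t)]

Strategy: write M = P · J · P⁻¹ where J is a Jordan canonical form, so e^{tM} = P · e^{tJ} · P⁻¹, and e^{tJ} can be computed block-by-block.

M has Jordan form
J =
  [2, 1]
  [0, 2]
(up to reordering of blocks).

Per-block formulas:
  For a 2×2 Jordan block J_2(2): exp(t · J_2(2)) = e^(2t)·(I + t·N), where N is the 2×2 nilpotent shift.

After assembling e^{tJ} and conjugating by P, we get:

e^{tM} =
  [-2*t*exp(2*t) + exp(2*t), 4*t*exp(2*t)]
  [-t*exp(2*t), 2*t*exp(2*t) + exp(2*t)]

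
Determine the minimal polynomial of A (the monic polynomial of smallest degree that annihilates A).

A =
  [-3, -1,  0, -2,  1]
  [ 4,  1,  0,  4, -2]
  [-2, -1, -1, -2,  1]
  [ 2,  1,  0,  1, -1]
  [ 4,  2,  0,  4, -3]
x^2 + 2*x + 1

The characteristic polynomial is χ_A(x) = (x + 1)^5, so the eigenvalues are known. The minimal polynomial is
  m_A(x) = Π_λ (x − λ)^{k_λ}
where k_λ is the size of the *largest* Jordan block for λ (equivalently, the smallest k with (A − λI)^k v = 0 for every generalised eigenvector v of λ).

  λ = -1: largest Jordan block has size 2, contributing (x + 1)^2

So m_A(x) = (x + 1)^2 = x^2 + 2*x + 1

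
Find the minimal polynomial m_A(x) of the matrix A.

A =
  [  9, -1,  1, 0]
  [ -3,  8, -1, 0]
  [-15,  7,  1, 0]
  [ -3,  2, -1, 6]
x^3 - 18*x^2 + 108*x - 216

The characteristic polynomial is χ_A(x) = (x - 6)^4, so the eigenvalues are known. The minimal polynomial is
  m_A(x) = Π_λ (x − λ)^{k_λ}
where k_λ is the size of the *largest* Jordan block for λ (equivalently, the smallest k with (A − λI)^k v = 0 for every generalised eigenvector v of λ).

  λ = 6: largest Jordan block has size 3, contributing (x − 6)^3

So m_A(x) = (x - 6)^3 = x^3 - 18*x^2 + 108*x - 216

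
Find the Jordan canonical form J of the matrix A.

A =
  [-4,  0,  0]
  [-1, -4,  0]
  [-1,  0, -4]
J_2(-4) ⊕ J_1(-4)

The characteristic polynomial is
  det(x·I − A) = x^3 + 12*x^2 + 48*x + 64 = (x + 4)^3

Eigenvalues and multiplicities (the geometric multiplicity of λ is n − rank(A − λI), which equals the number of Jordan blocks for λ):
  λ = -4: algebraic multiplicity = 3, geometric multiplicity = 2

Determining the block sizes for each eigenvalue:
  λ = -4: 2 blocks summing to 3 forces exactly one block of size 2 and the rest size 1 → block sizes [2, 1]

Assembling the blocks gives a Jordan form
J =
  [-4,  1,  0]
  [ 0, -4,  0]
  [ 0,  0, -4]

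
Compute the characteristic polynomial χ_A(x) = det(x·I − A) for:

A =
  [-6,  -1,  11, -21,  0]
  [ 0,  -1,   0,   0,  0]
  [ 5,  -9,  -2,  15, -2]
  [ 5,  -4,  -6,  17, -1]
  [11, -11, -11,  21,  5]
x^5 - 13*x^4 + 46*x^3 + 10*x^2 - 175*x - 125

Expanding det(x·I − A) (e.g. by cofactor expansion or by noting that A is similar to its Jordan form J, which has the same characteristic polynomial as A) gives
  χ_A(x) = x^5 - 13*x^4 + 46*x^3 + 10*x^2 - 175*x - 125
which factors as (x - 5)^3*(x + 1)^2. The eigenvalues (with algebraic multiplicities) are λ = -1 with multiplicity 2, λ = 5 with multiplicity 3.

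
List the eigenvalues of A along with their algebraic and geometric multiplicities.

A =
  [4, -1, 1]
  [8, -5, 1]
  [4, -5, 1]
λ = -4: alg = 1, geom = 1; λ = 2: alg = 2, geom = 1

Step 1 — factor the characteristic polynomial to read off the algebraic multiplicities:
  χ_A(x) = (x - 2)^2*(x + 4)

Step 2 — compute geometric multiplicities via the rank-nullity identity g(λ) = n − rank(A − λI):
  rank(A − (-4)·I) = 2, so dim ker(A − (-4)·I) = n − 2 = 1
  rank(A − (2)·I) = 2, so dim ker(A − (2)·I) = n − 2 = 1

Summary:
  λ = -4: algebraic multiplicity = 1, geometric multiplicity = 1
  λ = 2: algebraic multiplicity = 2, geometric multiplicity = 1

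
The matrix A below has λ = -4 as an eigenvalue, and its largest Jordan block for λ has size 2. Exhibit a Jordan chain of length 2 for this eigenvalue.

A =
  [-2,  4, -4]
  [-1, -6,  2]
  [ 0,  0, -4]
A Jordan chain for λ = -4 of length 2:
v_1 = (2, -1, 0)ᵀ
v_2 = (1, 0, 0)ᵀ

Let N = A − (-4)·I. We want v_2 with N^2 v_2 = 0 but N^1 v_2 ≠ 0; then v_{j-1} := N · v_j for j = 2, …, 2.

Pick v_2 = (1, 0, 0)ᵀ.
Then v_1 = N · v_2 = (2, -1, 0)ᵀ.

Sanity check: (A − (-4)·I) v_1 = (0, 0, 0)ᵀ = 0. ✓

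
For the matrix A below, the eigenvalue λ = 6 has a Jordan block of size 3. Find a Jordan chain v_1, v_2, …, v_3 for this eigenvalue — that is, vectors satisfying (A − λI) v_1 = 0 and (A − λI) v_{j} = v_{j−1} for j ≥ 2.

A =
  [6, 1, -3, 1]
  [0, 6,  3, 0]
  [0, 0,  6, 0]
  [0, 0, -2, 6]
A Jordan chain for λ = 6 of length 3:
v_1 = (1, 0, 0, 0)ᵀ
v_2 = (-3, 3, 0, -2)ᵀ
v_3 = (0, 0, 1, 0)ᵀ

Let N = A − (6)·I. We want v_3 with N^3 v_3 = 0 but N^2 v_3 ≠ 0; then v_{j-1} := N · v_j for j = 3, …, 2.

Pick v_3 = (0, 0, 1, 0)ᵀ.
Then v_2 = N · v_3 = (-3, 3, 0, -2)ᵀ.
Then v_1 = N · v_2 = (1, 0, 0, 0)ᵀ.

Sanity check: (A − (6)·I) v_1 = (0, 0, 0, 0)ᵀ = 0. ✓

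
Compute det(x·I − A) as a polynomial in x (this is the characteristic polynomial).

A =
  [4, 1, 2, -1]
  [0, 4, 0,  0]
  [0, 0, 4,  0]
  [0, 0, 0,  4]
x^4 - 16*x^3 + 96*x^2 - 256*x + 256

Expanding det(x·I − A) (e.g. by cofactor expansion or by noting that A is similar to its Jordan form J, which has the same characteristic polynomial as A) gives
  χ_A(x) = x^4 - 16*x^3 + 96*x^2 - 256*x + 256
which factors as (x - 4)^4. The eigenvalues (with algebraic multiplicities) are λ = 4 with multiplicity 4.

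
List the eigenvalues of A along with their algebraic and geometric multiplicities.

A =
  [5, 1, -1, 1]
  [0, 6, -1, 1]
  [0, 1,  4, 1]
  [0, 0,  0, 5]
λ = 5: alg = 4, geom = 3

Step 1 — factor the characteristic polynomial to read off the algebraic multiplicities:
  χ_A(x) = (x - 5)^4

Step 2 — compute geometric multiplicities via the rank-nullity identity g(λ) = n − rank(A − λI):
  rank(A − (5)·I) = 1, so dim ker(A − (5)·I) = n − 1 = 3

Summary:
  λ = 5: algebraic multiplicity = 4, geometric multiplicity = 3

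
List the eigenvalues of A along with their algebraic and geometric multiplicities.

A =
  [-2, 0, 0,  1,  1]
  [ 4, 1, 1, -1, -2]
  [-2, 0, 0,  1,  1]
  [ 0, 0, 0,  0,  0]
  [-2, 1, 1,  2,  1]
λ = 0: alg = 5, geom = 3

Step 1 — factor the characteristic polynomial to read off the algebraic multiplicities:
  χ_A(x) = x^5

Step 2 — compute geometric multiplicities via the rank-nullity identity g(λ) = n − rank(A − λI):
  rank(A − (0)·I) = 2, so dim ker(A − (0)·I) = n − 2 = 3

Summary:
  λ = 0: algebraic multiplicity = 5, geometric multiplicity = 3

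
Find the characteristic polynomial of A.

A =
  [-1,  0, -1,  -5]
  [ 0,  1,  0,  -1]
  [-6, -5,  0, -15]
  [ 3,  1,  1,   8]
x^4 - 8*x^3 + 24*x^2 - 32*x + 16

Expanding det(x·I − A) (e.g. by cofactor expansion or by noting that A is similar to its Jordan form J, which has the same characteristic polynomial as A) gives
  χ_A(x) = x^4 - 8*x^3 + 24*x^2 - 32*x + 16
which factors as (x - 2)^4. The eigenvalues (with algebraic multiplicities) are λ = 2 with multiplicity 4.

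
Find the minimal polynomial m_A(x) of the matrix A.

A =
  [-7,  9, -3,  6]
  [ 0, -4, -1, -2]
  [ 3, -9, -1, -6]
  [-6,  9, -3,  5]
x^3 + 6*x^2 + 9*x + 4

The characteristic polynomial is χ_A(x) = (x + 1)^3*(x + 4), so the eigenvalues are known. The minimal polynomial is
  m_A(x) = Π_λ (x − λ)^{k_λ}
where k_λ is the size of the *largest* Jordan block for λ (equivalently, the smallest k with (A − λI)^k v = 0 for every generalised eigenvector v of λ).

  λ = -4: largest Jordan block has size 1, contributing (x + 4)
  λ = -1: largest Jordan block has size 2, contributing (x + 1)^2

So m_A(x) = (x + 1)^2*(x + 4) = x^3 + 6*x^2 + 9*x + 4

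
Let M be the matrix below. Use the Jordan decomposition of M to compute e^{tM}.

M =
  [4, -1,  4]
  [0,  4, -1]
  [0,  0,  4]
e^{tM} =
  [exp(4*t), -t*exp(4*t), t^2*exp(4*t)/2 + 4*t*exp(4*t)]
  [0, exp(4*t), -t*exp(4*t)]
  [0, 0, exp(4*t)]

Strategy: write M = P · J · P⁻¹ where J is a Jordan canonical form, so e^{tM} = P · e^{tJ} · P⁻¹, and e^{tJ} can be computed block-by-block.

M has Jordan form
J =
  [4, 1, 0]
  [0, 4, 1]
  [0, 0, 4]
(up to reordering of blocks).

Per-block formulas:
  For a 3×3 Jordan block J_3(4): exp(t · J_3(4)) = e^(4t)·(I + t·N + (t^2/2)·N^2), where N is the 3×3 nilpotent shift.

After assembling e^{tJ} and conjugating by P, we get:

e^{tM} =
  [exp(4*t), -t*exp(4*t), t^2*exp(4*t)/2 + 4*t*exp(4*t)]
  [0, exp(4*t), -t*exp(4*t)]
  [0, 0, exp(4*t)]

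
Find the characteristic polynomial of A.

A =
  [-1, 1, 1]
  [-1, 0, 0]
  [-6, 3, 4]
x^3 - 3*x^2 + 3*x - 1

Expanding det(x·I − A) (e.g. by cofactor expansion or by noting that A is similar to its Jordan form J, which has the same characteristic polynomial as A) gives
  χ_A(x) = x^3 - 3*x^2 + 3*x - 1
which factors as (x - 1)^3. The eigenvalues (with algebraic multiplicities) are λ = 1 with multiplicity 3.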